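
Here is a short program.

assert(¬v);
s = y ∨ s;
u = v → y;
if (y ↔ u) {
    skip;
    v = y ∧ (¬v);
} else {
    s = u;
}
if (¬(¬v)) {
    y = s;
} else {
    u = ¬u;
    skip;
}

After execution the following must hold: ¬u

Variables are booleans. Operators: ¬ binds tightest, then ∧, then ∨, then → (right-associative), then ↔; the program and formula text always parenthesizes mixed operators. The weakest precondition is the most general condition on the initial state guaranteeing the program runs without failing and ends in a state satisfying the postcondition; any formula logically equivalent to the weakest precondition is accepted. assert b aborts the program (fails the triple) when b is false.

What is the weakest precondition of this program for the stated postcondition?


Working backward. After the program, ¬u must hold.
Then branch requires ¬u; else branch requires u.
Before the if: (v → (¬u)) ∧ ((¬v) → u)
Then branch requires ((y ∧ (¬v)) → (¬u)) ∧ ((¬(y ∧ (¬v))) → u); else branch requires (v → (¬u)) ∧ ((¬v) → u).
Before the if: ((y ↔ u) → (((y ∧ (¬v)) → (¬u)) ∧ ((¬(y ∧ (¬v))) → u))) ∧ ((¬(y ↔ u)) → ((v → (¬u)) ∧ ((¬v) → u)))
Before u := v → y: ((y ↔ (v → y)) → (((y ∧ (¬v)) → (¬(v → y))) ∧ ((¬(y ∧ (¬v))) → (v → y)))) ∧ ((¬(y ↔ (v → y))) → ((v → (¬(v → y))) ∧ ((¬v) → (v → y))))
Before s := y ∨ s: ((y ↔ (v → y)) → (((y ∧ (¬v)) → (¬(v → y))) ∧ ((¬(y ∧ (¬v))) → (v → y)))) ∧ ((¬(y ↔ (v → y))) → ((v → (¬(v → y))) ∧ ((¬v) → (v → y))))
Before assert ¬v: (¬v) ∧ ((y ↔ (v → y)) → (((y ∧ (¬v)) → (¬(v → y))) ∧ ((¬(y ∧ (¬v))) → (v → y)))) ∧ ((¬(y ↔ (v → y))) → ((v → (¬(v → y))) ∧ ((¬v) → (v → y))))
Answer: WP = (¬v) ∧ ((y ↔ (v → y)) → (((y ∧ (¬v)) → (¬(v → y))) ∧ ((¬(y ∧ (¬v))) → (v → y)))) ∧ ((¬(y ↔ (v → y))) → ((v → (¬(v → y))) ∧ ((¬v) → (v → y))))


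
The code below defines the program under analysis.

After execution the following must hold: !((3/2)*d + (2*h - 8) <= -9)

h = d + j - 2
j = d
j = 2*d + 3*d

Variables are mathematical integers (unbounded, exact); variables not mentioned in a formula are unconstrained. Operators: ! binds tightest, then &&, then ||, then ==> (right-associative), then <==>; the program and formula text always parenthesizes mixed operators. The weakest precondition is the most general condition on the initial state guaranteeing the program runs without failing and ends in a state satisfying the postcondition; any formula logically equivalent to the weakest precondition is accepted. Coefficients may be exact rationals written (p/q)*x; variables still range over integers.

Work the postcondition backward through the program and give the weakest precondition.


Working backward. After the program, the postcondition !((3/2)*d + (2*h - 8) <= -9) must hold; in canonical form it is !((3/2)*d + 2*h <= -1).
Before j := 2*d + 3*d: !((3/2)*d + 2*h <= -1)
Before j := d: !((3/2)*d + 2*h <= -1)
Before h := d + j - 2: !((7/2)*d + 2*j <= 3)
Answer: WP = !((7/2)*d + 2*j <= 3)


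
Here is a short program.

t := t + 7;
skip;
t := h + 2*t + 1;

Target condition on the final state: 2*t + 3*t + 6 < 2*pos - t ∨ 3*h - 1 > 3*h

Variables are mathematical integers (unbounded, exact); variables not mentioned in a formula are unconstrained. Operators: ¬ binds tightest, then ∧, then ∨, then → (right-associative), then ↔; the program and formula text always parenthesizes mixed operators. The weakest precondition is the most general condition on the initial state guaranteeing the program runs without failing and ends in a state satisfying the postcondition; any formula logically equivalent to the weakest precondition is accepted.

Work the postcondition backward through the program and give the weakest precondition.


Working backward. After the program, the postcondition 2*t + 3*t + 6 < 2*pos - t ∨ 3*h - 1 > 3*h must hold; in canonical form it is 6*t < 2*pos - 6.
Before t := h + 2*t + 1: 6*h + 12*t < 2*pos - 12
Before skip: 6*h + 12*t < 2*pos - 12
Before t := t + 7: 6*h + 12*t < 2*pos - 96
Answer: WP = 6*h + 12*t < 2*pos - 96


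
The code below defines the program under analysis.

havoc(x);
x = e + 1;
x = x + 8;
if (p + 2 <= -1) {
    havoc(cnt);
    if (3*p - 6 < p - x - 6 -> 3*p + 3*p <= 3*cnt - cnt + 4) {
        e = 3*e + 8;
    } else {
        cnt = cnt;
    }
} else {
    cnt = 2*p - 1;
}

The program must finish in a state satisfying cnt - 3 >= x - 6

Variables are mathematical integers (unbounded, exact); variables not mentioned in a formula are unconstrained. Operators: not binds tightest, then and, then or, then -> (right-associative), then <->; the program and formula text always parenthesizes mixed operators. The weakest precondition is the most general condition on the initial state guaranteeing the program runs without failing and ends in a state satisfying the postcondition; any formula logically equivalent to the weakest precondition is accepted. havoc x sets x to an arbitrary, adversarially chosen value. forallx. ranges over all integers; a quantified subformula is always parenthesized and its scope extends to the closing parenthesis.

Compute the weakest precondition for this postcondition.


Working backward. After the program, the postcondition cnt - 3 >= x - 6 must hold; in canonical form it is cnt >= x - 3.
Then branch requires forall cnt_1. (((2*p + x < 0 -> 6*p <= 2*cnt_1 + 4) -> cnt_1 >= x - 3) and ((not (2*p + x < 0 -> 6*p <= 2*cnt_1 + 4)) -> cnt_1 >= x - 3)); else branch requires 2*p >= x - 2.
Before the if: (p <= -3 -> (forall cnt_1. (((2*p + x < 0 -> 6*p <= 2*cnt_1 + 4) -> cnt_1 >= x - 3) and ((not (2*p + x < 0 -> 6*p <= 2*cnt_1 + 4)) -> cnt_1 >= x - 3)))) and ((not (p <= -3)) -> 2*p >= x - 2)
Before x := x + 8: (p <= -3 -> (forall cnt_1. (((2*p + x < -8 -> 6*p <= 2*cnt_1 + 4) -> cnt_1 >= x + 5) and ((not (2*p + x < -8 -> 6*p <= 2*cnt_1 + 4)) -> cnt_1 >= x + 5)))) and ((not (p <= -3)) -> 2*p >= x + 6)
Before x := e + 1: (p <= -3 -> (forall cnt_1. (((e + 2*p < -9 -> 6*p <= 2*cnt_1 + 4) -> cnt_1 >= e + 6) and ((not (e + 2*p < -9 -> 6*p <= 2*cnt_1 + 4)) -> cnt_1 >= e + 6)))) and ((not (p <= -3)) -> 2*p >= e + 7)
Before havoc x: (p <= -3 -> (forall cnt_1. (((e + 2*p < -9 -> 6*p <= 2*cnt_1 + 4) -> cnt_1 >= e + 6) and ((not (e + 2*p < -9 -> 6*p <= 2*cnt_1 + 4)) -> cnt_1 >= e + 6)))) and ((not (p <= -3)) -> 2*p >= e + 7)
Answer: WP = (p <= -3 -> (forall cnt_1. (((e + 2*p < -9 -> 6*p <= 2*cnt_1 + 4) -> cnt_1 >= e + 6) and ((not (e + 2*p < -9 -> 6*p <= 2*cnt_1 + 4)) -> cnt_1 >= e + 6)))) and ((not (p <= -3)) -> 2*p >= e + 7)


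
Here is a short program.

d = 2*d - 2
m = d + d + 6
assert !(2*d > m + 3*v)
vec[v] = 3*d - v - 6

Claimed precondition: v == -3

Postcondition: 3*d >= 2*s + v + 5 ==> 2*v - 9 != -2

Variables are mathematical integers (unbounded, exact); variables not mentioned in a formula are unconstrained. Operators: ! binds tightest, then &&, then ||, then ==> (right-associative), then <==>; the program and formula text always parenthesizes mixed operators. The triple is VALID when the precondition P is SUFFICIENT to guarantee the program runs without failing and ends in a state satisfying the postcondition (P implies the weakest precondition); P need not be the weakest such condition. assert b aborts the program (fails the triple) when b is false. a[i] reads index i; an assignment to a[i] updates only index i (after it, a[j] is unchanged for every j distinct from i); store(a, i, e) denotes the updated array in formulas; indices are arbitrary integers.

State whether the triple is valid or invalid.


Working backward. After the program, the postcondition 3*d >= 2*s + v + 5 ==> 2*v - 9 != -2 must hold; in canonical form it is 3*d >= 2*s + v + 5 ==> 2*v != 7.
Before vec[v] := 3*d - v - 6: 3*d >= 2*s + v + 5 ==> 2*v != 7
Before assert !(2*d > m + 3*v): (!(2*d > m + 3*v)) && (3*d >= 2*s + v + 5 ==> 2*v != 7)
Before m := d + d + 6: (!(3*v < -6)) && (3*d >= 2*s + v + 5 ==> 2*v != 7)
Before d := 2*d - 2: (!(3*v < -6)) && (6*d >= 2*s + v + 11 ==> 2*v != 7)
The weakest precondition is (!(3*v < -6)) && (6*d >= 2*s + v + 11 ==> 2*v != 7).
Check whether v == -3 implies it.
Countermodel: at the initial state d = 0, s = 0, v = -3, the precondition holds but the weakest precondition fails.
Answer: invalid


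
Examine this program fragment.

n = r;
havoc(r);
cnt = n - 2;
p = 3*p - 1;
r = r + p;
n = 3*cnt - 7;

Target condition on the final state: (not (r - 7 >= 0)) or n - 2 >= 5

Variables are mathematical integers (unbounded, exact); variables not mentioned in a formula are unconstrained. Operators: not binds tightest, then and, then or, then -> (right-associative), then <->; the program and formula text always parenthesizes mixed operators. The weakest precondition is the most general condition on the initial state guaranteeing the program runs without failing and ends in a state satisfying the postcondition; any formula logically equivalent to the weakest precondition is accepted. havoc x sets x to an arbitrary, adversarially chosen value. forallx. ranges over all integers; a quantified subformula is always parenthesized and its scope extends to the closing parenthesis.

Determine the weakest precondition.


Working backward. After the program, the postcondition (not (r - 7 >= 0)) or n - 2 >= 5 must hold; in canonical form it is (not (r >= 7)) or n >= 7.
Before n := 3*cnt - 7: (not (r >= 7)) or 3*cnt >= 14
Before r := r + p: (not (p + r >= 7)) or 3*cnt >= 14
Before p := 3*p - 1: (not (3*p + r >= 8)) or 3*cnt >= 14
Before cnt := n - 2: (not (3*p + r >= 8)) or 3*n >= 20
Before havoc r: forall r_1. ((not (3*p + r_1 >= 8)) or 3*n >= 20)
Before n := r: forall r_1. ((not (3*p + r_1 >= 8)) or 3*r >= 20)
Answer: WP = forall r_1. ((not (3*p + r_1 >= 8)) or 3*r >= 20)


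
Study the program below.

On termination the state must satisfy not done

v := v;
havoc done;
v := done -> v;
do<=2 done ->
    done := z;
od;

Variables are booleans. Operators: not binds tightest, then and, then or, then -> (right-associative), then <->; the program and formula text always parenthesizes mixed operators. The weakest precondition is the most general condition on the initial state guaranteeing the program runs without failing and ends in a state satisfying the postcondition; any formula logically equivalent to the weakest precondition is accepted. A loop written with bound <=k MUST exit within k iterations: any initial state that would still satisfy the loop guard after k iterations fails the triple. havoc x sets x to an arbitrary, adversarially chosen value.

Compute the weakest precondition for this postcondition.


Working backward. After the program, not done must hold.
Before the loop (bound <=2), unroll the exhaustion recursion (WP_0 = exit-now case; WP_j = one more guarded iteration, up to j = 2):
  WP_0: not done
  WP_1: done -> (not z)
  WP_2: done -> (z -> (not z))
So before the loop: done -> (z -> (not z))
Before v := done -> v: done -> (z -> (not z))
Before havoc done: z -> (not z)
Before v := v: z -> (not z)
Answer: WP = z -> (not z)


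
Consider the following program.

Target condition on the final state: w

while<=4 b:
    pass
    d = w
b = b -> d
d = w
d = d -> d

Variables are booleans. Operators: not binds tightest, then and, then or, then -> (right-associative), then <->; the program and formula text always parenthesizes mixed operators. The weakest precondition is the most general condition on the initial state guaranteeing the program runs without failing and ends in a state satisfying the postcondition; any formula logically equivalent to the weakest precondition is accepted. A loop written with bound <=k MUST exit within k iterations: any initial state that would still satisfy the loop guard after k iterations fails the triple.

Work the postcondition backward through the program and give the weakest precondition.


Working backward. After the program, w must hold.
Before d := d -> d: w
Before d := w: w
Before b := b -> d: w
Before the loop (bound <=4), unroll the exhaustion recursion (WP_0 = exit-now case; WP_j = one more guarded iteration, up to j = 4):
  WP_0: (not b) and w
  WP_1: (b -> ((not b) and w)) and ((not b) -> w)
  WP_2: (b -> ((b -> ((not b) and w)) and ((not b) -> w))) and ((not b) -> w)
  WP_3: (b -> ((b -> ((b -> ((not b) and w)) and ((not b) -> w))) and ((not b) -> w))) and ((not b) -> w)
  WP_4: (b -> ((b -> ((b -> ((b -> ((not b) and w)) and ((not b) -> w))) and ((not b) -> w))) and ((not b) -> w))) and ((not b) -> w)
So before the loop: (b -> ((b -> ((b -> ((b -> ((not b) and w)) and ((not b) -> w))) and ((not b) -> w))) and ((not b) -> w))) and ((not b) -> w)
Answer: WP = (b -> ((b -> ((b -> ((b -> ((not b) and w)) and ((not b) -> w))) and ((not b) -> w))) and ((not b) -> w))) and ((not b) -> w)


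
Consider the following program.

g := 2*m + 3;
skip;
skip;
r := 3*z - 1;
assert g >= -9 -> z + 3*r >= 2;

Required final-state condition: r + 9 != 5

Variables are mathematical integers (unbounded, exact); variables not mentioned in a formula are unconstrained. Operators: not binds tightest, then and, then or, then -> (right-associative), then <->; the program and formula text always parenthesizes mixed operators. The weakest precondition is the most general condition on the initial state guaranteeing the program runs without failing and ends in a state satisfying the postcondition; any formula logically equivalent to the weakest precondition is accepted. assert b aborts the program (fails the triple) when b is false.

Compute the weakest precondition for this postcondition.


Working backward. After the program, the postcondition r + 9 != 5 must hold; in canonical form it is r != -4.
Before assert g >= -9 -> z + 3*r >= 2: (g >= -9 -> 3*r + z >= 2) and r != -4
Before r := 3*z - 1: (g >= -9 -> 10*z >= 5) and 3*z != -3
Before skip: (g >= -9 -> 10*z >= 5) and 3*z != -3
Before skip: (g >= -9 -> 10*z >= 5) and 3*z != -3
Before g := 2*m + 3: (2*m >= -12 -> 10*z >= 5) and 3*z != -3
Answer: WP = (2*m >= -12 -> 10*z >= 5) and 3*z != -3


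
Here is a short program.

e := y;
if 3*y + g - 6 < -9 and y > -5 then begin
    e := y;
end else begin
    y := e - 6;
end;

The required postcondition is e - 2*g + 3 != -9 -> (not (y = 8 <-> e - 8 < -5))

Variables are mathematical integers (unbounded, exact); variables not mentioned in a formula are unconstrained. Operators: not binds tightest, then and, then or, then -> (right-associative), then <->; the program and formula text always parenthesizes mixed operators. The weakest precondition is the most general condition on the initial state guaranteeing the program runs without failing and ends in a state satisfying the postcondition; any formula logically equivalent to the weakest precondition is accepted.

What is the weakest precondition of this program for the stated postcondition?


Working backward. After the program, the postcondition e - 2*g + 3 != -9 -> (not (y = 8 <-> e - 8 < -5)) must hold; in canonical form it is e != 2*g - 12 -> (not (y = 8 <-> e < 3)).
Then branch requires y != 2*g - 12 -> (not (y = 8 <-> y < 3)); else branch requires e != 2*g - 12 -> (not (e = 14 <-> e < 3)).
Before the if: ((g + 3*y < -3 and y > -5) -> (y != 2*g - 12 -> (not (y = 8 <-> y < 3)))) and ((not (g + 3*y < -3 and y > -5)) -> (e != 2*g - 12 -> (not (e = 14 <-> e < 3))))
Before e := y: ((g + 3*y < -3 and y > -5) -> (y != 2*g - 12 -> (not (y = 8 <-> y < 3)))) and ((not (g + 3*y < -3 and y > -5)) -> (y != 2*g - 12 -> (not (y = 14 <-> y < 3))))
Answer: WP = ((g + 3*y < -3 and y > -5) -> (y != 2*g - 12 -> (not (y = 8 <-> y < 3)))) and ((not (g + 3*y < -3 and y > -5)) -> (y != 2*g - 12 -> (not (y = 14 <-> y < 3))))


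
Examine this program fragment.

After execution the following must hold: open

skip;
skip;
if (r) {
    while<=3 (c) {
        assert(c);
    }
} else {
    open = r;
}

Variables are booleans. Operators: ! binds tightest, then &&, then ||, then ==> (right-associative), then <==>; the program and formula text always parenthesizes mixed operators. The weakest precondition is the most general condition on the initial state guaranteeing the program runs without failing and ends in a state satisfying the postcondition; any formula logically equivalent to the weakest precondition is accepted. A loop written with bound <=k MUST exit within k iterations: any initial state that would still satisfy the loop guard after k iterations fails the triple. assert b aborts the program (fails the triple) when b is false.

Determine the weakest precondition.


Working backward. After the program, open must hold.
Then branch requires (!c) && ((!c) ==> open); else branch requires r.
Before the if: (r ==> ((!c) && ((!c) ==> open))) && ((!r) ==> r)
Before skip: (r ==> ((!c) && ((!c) ==> open))) && ((!r) ==> r)
Before skip: (r ==> ((!c) && ((!c) ==> open))) && ((!r) ==> r)
Answer: WP = (r ==> ((!c) && ((!c) ==> open))) && ((!r) ==> r)


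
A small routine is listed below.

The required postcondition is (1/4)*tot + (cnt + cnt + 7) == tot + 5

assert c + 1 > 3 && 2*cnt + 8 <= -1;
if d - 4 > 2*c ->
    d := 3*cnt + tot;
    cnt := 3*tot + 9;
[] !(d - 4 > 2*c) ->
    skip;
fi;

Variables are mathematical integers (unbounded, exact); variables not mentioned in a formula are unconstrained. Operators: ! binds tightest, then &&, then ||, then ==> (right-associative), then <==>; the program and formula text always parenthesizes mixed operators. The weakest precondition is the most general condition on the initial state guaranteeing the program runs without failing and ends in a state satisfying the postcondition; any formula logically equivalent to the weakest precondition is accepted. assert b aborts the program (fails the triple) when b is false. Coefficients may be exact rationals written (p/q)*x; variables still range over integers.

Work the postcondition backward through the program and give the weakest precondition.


Working backward. After the program, the postcondition (1/4)*tot + (cnt + cnt + 7) == tot + 5 must hold; in canonical form it is 2*cnt == (3/4)*tot - 2.
Then branch requires (21/4)*tot == -20; else branch requires 2*cnt == (3/4)*tot - 2.
Before the if: (d > 2*c + 4 ==> (21/4)*tot == -20) && ((!(d > 2*c + 4)) ==> 2*cnt == (3/4)*tot - 2)
Before assert c + 1 > 3 && 2*cnt + 8 <= -1: c > 2 && 2*cnt <= -9 && (d > 2*c + 4 ==> (21/4)*tot == -20) && ((!(d > 2*c + 4)) ==> 2*cnt == (3/4)*tot - 2)
Answer: WP = c > 2 && 2*cnt <= -9 && (d > 2*c + 4 ==> (21/4)*tot == -20) && ((!(d > 2*c + 4)) ==> 2*cnt == (3/4)*tot - 2)


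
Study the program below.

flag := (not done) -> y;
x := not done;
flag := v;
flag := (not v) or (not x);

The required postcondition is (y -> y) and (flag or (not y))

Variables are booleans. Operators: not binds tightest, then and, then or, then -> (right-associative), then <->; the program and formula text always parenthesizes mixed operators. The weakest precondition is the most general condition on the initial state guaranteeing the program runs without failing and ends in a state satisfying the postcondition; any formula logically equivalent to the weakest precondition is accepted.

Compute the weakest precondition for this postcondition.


Working backward. After the program, the postcondition (y -> y) and (flag or (not y)) must hold; in canonical form it is flag or (not y).
Before flag := (not v) or (not x): (not v) or (not x) or (not y)
Before flag := v: (not v) or (not x) or (not y)
Before x := not done: (not v) or done or (not y)
Before flag := (not done) -> y: (not v) or done or (not y)
Answer: WP = (not v) or done or (not y)


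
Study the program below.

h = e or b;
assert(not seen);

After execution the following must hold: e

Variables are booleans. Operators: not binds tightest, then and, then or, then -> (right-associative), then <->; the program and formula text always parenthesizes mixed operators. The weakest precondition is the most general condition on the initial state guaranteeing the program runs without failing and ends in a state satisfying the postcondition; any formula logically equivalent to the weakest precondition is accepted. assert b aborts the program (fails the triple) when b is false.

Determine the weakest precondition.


Working backward. After the program, e must hold.
Before assert not seen: (not seen) and e
Before h := e or b: (not seen) and e
Answer: WP = (not seen) and e


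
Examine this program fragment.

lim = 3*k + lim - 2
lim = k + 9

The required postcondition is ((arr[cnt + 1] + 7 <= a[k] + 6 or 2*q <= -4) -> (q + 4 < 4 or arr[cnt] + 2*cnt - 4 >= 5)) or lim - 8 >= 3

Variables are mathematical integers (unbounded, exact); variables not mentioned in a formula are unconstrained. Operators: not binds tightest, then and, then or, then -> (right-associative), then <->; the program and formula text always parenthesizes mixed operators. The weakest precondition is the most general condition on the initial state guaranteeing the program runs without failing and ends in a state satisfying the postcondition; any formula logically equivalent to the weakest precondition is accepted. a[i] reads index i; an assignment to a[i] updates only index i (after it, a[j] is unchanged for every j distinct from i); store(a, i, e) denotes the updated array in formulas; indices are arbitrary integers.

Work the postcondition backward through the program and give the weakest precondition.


Working backward. After the program, the postcondition ((arr[cnt + 1] + 7 <= a[k] + 6 or 2*q <= -4) -> (q + 4 < 4 or arr[cnt] + 2*cnt - 4 >= 5)) or lim - 8 >= 3 must hold; in canonical form it is ((arr[cnt + 1] <= a[k] - 1 or 2*q <= -4) -> (q < 0 or arr[cnt] + 2*cnt >= 9)) or lim >= 11.
Before lim := k + 9: ((arr[cnt + 1] <= a[k] - 1 or 2*q <= -4) -> (q < 0 or arr[cnt] + 2*cnt >= 9)) or k >= 2
Before lim := 3*k + lim - 2: ((arr[cnt + 1] <= a[k] - 1 or 2*q <= -4) -> (q < 0 or arr[cnt] + 2*cnt >= 9)) or k >= 2
Answer: WP = ((arr[cnt + 1] <= a[k] - 1 or 2*q <= -4) -> (q < 0 or arr[cnt] + 2*cnt >= 9)) or k >= 2


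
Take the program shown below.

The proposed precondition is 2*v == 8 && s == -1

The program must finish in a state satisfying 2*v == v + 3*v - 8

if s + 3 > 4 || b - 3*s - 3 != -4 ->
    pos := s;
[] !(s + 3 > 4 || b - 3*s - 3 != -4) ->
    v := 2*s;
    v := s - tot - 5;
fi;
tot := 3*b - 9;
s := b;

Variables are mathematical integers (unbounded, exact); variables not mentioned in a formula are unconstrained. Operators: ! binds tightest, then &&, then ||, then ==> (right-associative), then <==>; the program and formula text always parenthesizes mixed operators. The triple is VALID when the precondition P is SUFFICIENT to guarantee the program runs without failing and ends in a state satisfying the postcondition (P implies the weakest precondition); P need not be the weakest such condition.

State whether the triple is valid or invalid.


Working backward. After the program, the postcondition 2*v == v + 3*v - 8 must hold; in canonical form it is 2*v == 8.
Before s := b: 2*v == 8
Before tot := 3*b - 9: 2*v == 8
Then branch requires 2*v == 8; else branch requires 2*s == 2*tot + 18.
Before the if: ((s > 1 || b != 3*s - 1) ==> 2*v == 8) && ((!(s > 1 || b != 3*s - 1)) ==> 2*s == 2*tot + 18)
The weakest precondition is ((s > 1 || b != 3*s - 1) ==> 2*v == 8) && ((!(s > 1 || b != 3*s - 1)) ==> 2*s == 2*tot + 18).
Check whether 2*v == 8 && s == -1 implies it.
Countermodel: at the initial state b = -4, s = -1, tot = -9, v = 4, the precondition holds but the weakest precondition fails.
Answer: invalid


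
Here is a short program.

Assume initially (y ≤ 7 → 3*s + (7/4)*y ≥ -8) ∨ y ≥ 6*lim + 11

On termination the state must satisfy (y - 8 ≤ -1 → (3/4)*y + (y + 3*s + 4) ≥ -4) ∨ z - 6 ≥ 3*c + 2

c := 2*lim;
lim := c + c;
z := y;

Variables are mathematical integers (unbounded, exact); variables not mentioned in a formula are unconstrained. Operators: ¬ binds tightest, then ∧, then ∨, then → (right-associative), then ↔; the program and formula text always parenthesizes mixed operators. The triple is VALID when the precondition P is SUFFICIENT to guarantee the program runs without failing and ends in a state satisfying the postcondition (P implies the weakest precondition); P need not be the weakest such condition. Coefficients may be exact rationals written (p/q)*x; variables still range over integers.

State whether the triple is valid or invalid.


Working backward. After the program, the postcondition (y - 8 ≤ -1 → (3/4)*y + (y + 3*s + 4) ≥ -4) ∨ z - 6 ≥ 3*c + 2 must hold; in canonical form it is (y ≤ 7 → 3*s + (7/4)*y ≥ -8) ∨ z ≥ 3*c + 8.
Before z := y: (y ≤ 7 → 3*s + (7/4)*y ≥ -8) ∨ y ≥ 3*c + 8
Before lim := c + c: (y ≤ 7 → 3*s + (7/4)*y ≥ -8) ∨ y ≥ 3*c + 8
Before c := 2*lim: (y ≤ 7 → 3*s + (7/4)*y ≥ -8) ∨ y ≥ 6*lim + 8
The weakest precondition is (y ≤ 7 → 3*s + (7/4)*y ≥ -8) ∨ y ≥ 6*lim + 8.
Check whether (y ≤ 7 → 3*s + (7/4)*y ≥ -8) ∨ y ≥ 6*lim + 11 implies it.
Every state satisfying the precondition satisfies the weakest precondition: the implication holds.
Answer: valid


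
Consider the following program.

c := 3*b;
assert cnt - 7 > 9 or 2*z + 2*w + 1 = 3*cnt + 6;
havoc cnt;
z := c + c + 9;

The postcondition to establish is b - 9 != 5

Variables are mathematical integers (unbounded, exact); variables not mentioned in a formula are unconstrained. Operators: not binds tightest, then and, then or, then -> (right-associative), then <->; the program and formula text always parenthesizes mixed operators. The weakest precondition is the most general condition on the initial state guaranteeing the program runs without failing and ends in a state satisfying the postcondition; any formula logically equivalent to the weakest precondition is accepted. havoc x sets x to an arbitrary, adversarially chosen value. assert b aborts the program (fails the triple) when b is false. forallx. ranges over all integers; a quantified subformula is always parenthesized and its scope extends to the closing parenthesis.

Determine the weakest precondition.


Working backward. After the program, the postcondition b - 9 != 5 must hold; in canonical form it is b != 14.
Before z := c + c + 9: b != 14
Before havoc cnt: b != 14
Before assert cnt - 7 > 9 or 2*z + 2*w + 1 = 3*cnt + 6: (cnt > 16 or 2*w + 2*z = 3*cnt + 5) and b != 14
Before c := 3*b: (cnt > 16 or 2*w + 2*z = 3*cnt + 5) and b != 14
Answer: WP = (cnt > 16 or 2*w + 2*z = 3*cnt + 5) and b != 14


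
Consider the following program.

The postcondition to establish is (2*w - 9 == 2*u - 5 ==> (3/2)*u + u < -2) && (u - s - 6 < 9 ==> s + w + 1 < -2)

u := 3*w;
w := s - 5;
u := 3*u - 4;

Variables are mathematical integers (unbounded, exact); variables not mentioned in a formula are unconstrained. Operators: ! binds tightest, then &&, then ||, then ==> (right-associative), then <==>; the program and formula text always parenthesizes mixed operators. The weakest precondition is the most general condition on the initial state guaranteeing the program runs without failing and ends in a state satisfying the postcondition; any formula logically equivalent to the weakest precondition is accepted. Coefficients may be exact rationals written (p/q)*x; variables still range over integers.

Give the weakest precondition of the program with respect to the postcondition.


Working backward. After the program, the postcondition (2*w - 9 == 2*u - 5 ==> (3/2)*u + u < -2) && (u - s - 6 < 9 ==> s + w + 1 < -2) must hold; in canonical form it is (2*w == 2*u + 4 ==> (5/2)*u < -2) && (u < s + 15 ==> s + w < -3).
Before u := 3*u - 4: (2*w == 6*u - 4 ==> (15/2)*u < 8) && (3*u < s + 19 ==> s + w < -3)
Before w := s - 5: (2*s == 6*u + 6 ==> (15/2)*u < 8) && (3*u < s + 19 ==> 2*s < 2)
Before u := 3*w: (2*s == 18*w + 6 ==> (45/2)*w < 8) && (9*w < s + 19 ==> 2*s < 2)
Answer: WP = (2*s == 18*w + 6 ==> (45/2)*w < 8) && (9*w < s + 19 ==> 2*s < 2)


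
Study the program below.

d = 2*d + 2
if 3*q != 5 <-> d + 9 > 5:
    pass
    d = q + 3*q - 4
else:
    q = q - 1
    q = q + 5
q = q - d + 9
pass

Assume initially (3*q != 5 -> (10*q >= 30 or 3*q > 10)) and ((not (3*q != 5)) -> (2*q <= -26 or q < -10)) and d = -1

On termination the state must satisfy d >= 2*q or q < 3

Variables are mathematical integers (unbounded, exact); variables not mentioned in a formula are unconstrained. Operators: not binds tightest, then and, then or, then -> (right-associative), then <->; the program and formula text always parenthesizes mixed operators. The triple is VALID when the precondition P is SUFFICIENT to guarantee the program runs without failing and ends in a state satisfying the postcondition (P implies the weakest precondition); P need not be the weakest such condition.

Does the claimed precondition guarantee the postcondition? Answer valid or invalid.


Working backward. After the program, d >= 2*q or q < 3 must hold.
Before skip: d >= 2*q or q < 3
Before q := q - d + 9: 3*d >= 2*q + 18 or q < d - 6
Then branch requires 10*q >= 30 or 3*q > 10; else branch requires 3*d >= 2*q + 26 or q < d - 10.
Before the if: ((3*q != 5 <-> d > -4) -> (10*q >= 30 or 3*q > 10)) and ((not (3*q != 5 <-> d > -4)) -> (3*d >= 2*q + 26 or q < d - 10))
Before d := 2*d + 2: ((3*q != 5 <-> 2*d > -6) -> (10*q >= 30 or 3*q > 10)) and ((not (3*q != 5 <-> 2*d > -6)) -> (6*d >= 2*q + 20 or q < 2*d - 8))
The weakest precondition is ((3*q != 5 <-> 2*d > -6) -> (10*q >= 30 or 3*q > 10)) and ((not (3*q != 5 <-> 2*d > -6)) -> (6*d >= 2*q + 20 or q < 2*d - 8)).
Check whether (3*q != 5 -> (10*q >= 30 or 3*q > 10)) and ((not (3*q != 5)) -> (2*q <= -26 or q < -10)) and d = -1 implies it.
Every state satisfying the precondition satisfies the weakest precondition: the implication holds.
Answer: valid


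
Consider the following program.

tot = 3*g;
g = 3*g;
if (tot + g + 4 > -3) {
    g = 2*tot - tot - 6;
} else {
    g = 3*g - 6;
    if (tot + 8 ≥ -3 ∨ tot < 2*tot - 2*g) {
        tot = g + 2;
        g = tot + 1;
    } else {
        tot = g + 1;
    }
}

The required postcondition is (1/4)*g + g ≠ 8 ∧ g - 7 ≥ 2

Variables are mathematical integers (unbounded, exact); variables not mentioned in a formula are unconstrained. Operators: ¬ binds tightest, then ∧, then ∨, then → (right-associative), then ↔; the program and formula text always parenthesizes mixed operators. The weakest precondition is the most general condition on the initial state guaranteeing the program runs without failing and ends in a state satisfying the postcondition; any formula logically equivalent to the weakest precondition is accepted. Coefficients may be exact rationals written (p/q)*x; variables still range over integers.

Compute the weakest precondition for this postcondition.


Working backward. After the program, the postcondition (1/4)*g + g ≠ 8 ∧ g - 7 ≥ 2 must hold; in canonical form it is (5/4)*g ≠ 8 ∧ g ≥ 9.
Then branch requires (5/4)*tot ≠ 31/2 ∧ tot ≥ 15; else branch requires ((tot ≥ -11 ∨ 6*g < tot + 12) → ((15/4)*g ≠ 47/4 ∧ 3*g ≥ 12)) ∧ ((¬(tot ≥ -11 ∨ 6*g < tot + 12)) → ((15/4)*g ≠ 31/2 ∧ 3*g ≥ 15)).
Before the if: (g + tot > -7 → ((5/4)*tot ≠ 31/2 ∧ tot ≥ 15)) ∧ ((¬(g + tot > -7)) → (((tot ≥ -11 ∨ 6*g < tot + 12) → ((15/4)*g ≠ 47/4 ∧ 3*g ≥ 12)) ∧ ((¬(tot ≥ -11 ∨ 6*g < tot + 12)) → ((15/4)*g ≠ 31/2 ∧ 3*g ≥ 15))))
Before g := 3*g: (3*g + tot > -7 → ((5/4)*tot ≠ 31/2 ∧ tot ≥ 15)) ∧ ((¬(3*g + tot > -7)) → (((tot ≥ -11 ∨ 18*g < tot + 12) → ((45/4)*g ≠ 47/4 ∧ 9*g ≥ 12)) ∧ ((¬(tot ≥ -11 ∨ 18*g < tot + 12)) → ((45/4)*g ≠ 31/2 ∧ 9*g ≥ 15))))
Before tot := 3*g: (6*g > -7 → ((15/4)*g ≠ 31/2 ∧ 3*g ≥ 15)) ∧ ((¬(6*g > -7)) → (((3*g ≥ -11 ∨ 15*g < 12) → ((45/4)*g ≠ 47/4 ∧ 9*g ≥ 12)) ∧ ((¬(3*g ≥ -11 ∨ 15*g < 12)) → ((45/4)*g ≠ 31/2 ∧ 9*g ≥ 15))))
Answer: WP = (6*g > -7 → ((15/4)*g ≠ 31/2 ∧ 3*g ≥ 15)) ∧ ((¬(6*g > -7)) → (((3*g ≥ -11 ∨ 15*g < 12) → ((45/4)*g ≠ 47/4 ∧ 9*g ≥ 12)) ∧ ((¬(3*g ≥ -11 ∨ 15*g < 12)) → ((45/4)*g ≠ 31/2 ∧ 9*g ≥ 15))))


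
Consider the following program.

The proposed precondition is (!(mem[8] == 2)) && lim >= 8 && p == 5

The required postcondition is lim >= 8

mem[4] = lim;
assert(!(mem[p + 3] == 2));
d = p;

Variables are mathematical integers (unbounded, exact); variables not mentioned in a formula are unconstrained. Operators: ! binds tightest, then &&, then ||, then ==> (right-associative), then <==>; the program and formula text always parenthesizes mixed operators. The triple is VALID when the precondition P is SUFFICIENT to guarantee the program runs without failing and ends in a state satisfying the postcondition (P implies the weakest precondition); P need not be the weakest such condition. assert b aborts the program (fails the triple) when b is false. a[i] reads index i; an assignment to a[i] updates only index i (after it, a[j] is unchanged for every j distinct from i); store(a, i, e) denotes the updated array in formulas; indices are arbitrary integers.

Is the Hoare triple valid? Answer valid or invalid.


Working backward. After the program, lim >= 8 must hold.
Before d := p: lim >= 8
Before assert !(mem[p + 3] == 2): (!(mem[p + 3] == 2)) && lim >= 8
Before mem[4] := lim: (!(store(mem, 4, lim)[p + 3] == 2)) && lim >= 8
The weakest precondition is (!(store(mem, 4, lim)[p + 3] == 2)) && lim >= 8.
Check whether (!(mem[8] == 2)) && lim >= 8 && p == 5 implies it.
Every state satisfying the precondition satisfies the weakest precondition: the implication holds.
Answer: valid


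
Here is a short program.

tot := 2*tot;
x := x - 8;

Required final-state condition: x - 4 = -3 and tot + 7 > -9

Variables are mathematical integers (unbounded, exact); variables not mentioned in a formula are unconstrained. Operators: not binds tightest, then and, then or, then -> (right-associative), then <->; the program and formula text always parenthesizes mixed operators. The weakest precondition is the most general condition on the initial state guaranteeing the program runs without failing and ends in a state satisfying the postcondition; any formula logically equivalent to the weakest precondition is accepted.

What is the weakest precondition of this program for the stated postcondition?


Working backward. After the program, the postcondition x - 4 = -3 and tot + 7 > -9 must hold; in canonical form it is x = 1 and tot > -16.
Before x := x - 8: x = 9 and tot > -16
Before tot := 2*tot: x = 9 and 2*tot > -16
Answer: WP = x = 9 and 2*tot > -16


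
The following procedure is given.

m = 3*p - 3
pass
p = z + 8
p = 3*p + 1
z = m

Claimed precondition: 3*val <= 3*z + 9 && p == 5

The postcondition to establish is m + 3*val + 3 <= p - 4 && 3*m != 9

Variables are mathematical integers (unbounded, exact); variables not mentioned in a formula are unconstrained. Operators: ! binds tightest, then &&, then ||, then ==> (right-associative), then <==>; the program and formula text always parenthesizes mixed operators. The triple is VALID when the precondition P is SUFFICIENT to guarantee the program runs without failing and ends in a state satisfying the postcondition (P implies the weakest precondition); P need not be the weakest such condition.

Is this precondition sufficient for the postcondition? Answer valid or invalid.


Working backward. After the program, the postcondition m + 3*val + 3 <= p - 4 && 3*m != 9 must hold; in canonical form it is m + 3*val <= p - 7 && 3*m != 9.
Before z := m: m + 3*val <= p - 7 && 3*m != 9
Before p := 3*p + 1: m + 3*val <= 3*p - 6 && 3*m != 9
Before p := z + 8: m + 3*val <= 3*z + 18 && 3*m != 9
Before skip: m + 3*val <= 3*z + 18 && 3*m != 9
Before m := 3*p - 3: 3*p + 3*val <= 3*z + 21 && 9*p != 18
The weakest precondition is 3*p + 3*val <= 3*z + 21 && 9*p != 18.
Check whether 3*val <= 3*z + 9 && p == 5 implies it.
Countermodel: at the initial state p = 5, val = 3, z = 0, the precondition holds but the weakest precondition fails.
Answer: invalid


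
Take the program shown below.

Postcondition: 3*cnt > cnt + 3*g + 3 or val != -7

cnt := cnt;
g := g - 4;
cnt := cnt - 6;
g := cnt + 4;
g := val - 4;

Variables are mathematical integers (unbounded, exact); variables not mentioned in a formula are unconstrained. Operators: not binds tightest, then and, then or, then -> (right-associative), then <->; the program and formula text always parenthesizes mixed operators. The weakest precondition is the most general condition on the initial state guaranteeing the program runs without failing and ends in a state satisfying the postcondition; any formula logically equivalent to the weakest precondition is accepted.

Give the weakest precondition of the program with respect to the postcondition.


Working backward. After the program, the postcondition 3*cnt > cnt + 3*g + 3 or val != -7 must hold; in canonical form it is 2*cnt > 3*g + 3 or val != -7.
Before g := val - 4: 2*cnt > 3*val - 9 or val != -7
Before g := cnt + 4: 2*cnt > 3*val - 9 or val != -7
Before cnt := cnt - 6: 2*cnt > 3*val + 3 or val != -7
Before g := g - 4: 2*cnt > 3*val + 3 or val != -7
Before cnt := cnt: 2*cnt > 3*val + 3 or val != -7
Answer: WP = 2*cnt > 3*val + 3 or val != -7


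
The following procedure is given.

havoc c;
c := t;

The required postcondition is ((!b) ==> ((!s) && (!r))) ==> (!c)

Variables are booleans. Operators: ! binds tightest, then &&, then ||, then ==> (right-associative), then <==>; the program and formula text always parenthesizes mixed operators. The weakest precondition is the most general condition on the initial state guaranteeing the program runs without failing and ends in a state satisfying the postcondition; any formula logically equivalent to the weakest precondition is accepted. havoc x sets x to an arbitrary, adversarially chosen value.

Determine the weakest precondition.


Working backward. After the program, ((!b) ==> ((!s) && (!r))) ==> (!c) must hold.
Before c := t: ((!b) ==> ((!s) && (!r))) ==> (!t)
Before havoc c: ((!b) ==> ((!s) && (!r))) ==> (!t)
Answer: WP = ((!b) ==> ((!s) && (!r))) ==> (!t)


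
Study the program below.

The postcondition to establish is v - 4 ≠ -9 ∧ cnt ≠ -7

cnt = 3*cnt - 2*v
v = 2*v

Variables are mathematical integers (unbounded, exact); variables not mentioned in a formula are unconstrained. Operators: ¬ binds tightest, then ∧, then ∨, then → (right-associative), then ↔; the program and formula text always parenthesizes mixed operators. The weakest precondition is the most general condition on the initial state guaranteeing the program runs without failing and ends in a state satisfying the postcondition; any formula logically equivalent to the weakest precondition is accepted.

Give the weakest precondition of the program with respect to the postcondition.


Working backward. After the program, the postcondition v - 4 ≠ -9 ∧ cnt ≠ -7 must hold; in canonical form it is v ≠ -5 ∧ cnt ≠ -7.
Before v := 2*v: 2*v ≠ -5 ∧ cnt ≠ -7
Before cnt := 3*cnt - 2*v: 2*v ≠ -5 ∧ 3*cnt ≠ 2*v - 7
Answer: WP = 2*v ≠ -5 ∧ 3*cnt ≠ 2*v - 7


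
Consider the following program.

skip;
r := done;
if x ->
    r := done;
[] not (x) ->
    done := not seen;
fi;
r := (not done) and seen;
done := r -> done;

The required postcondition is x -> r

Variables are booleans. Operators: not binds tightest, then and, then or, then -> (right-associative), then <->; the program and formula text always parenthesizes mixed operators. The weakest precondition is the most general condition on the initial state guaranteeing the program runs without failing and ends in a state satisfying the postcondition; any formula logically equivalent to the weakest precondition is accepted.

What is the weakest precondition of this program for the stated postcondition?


Working backward. After the program, x -> r must hold.
Before done := r -> done: x -> r
Before r := (not done) and seen: x -> ((not done) and seen)
Then branch requires x -> ((not done) and seen); else branch requires x -> seen.
Before the if: (x -> (x -> ((not done) and seen))) and ((not x) -> (x -> seen))
Before r := done: (x -> (x -> ((not done) and seen))) and ((not x) -> (x -> seen))
Before skip: (x -> (x -> ((not done) and seen))) and ((not x) -> (x -> seen))
Answer: WP = (x -> (x -> ((not done) and seen))) and ((not x) -> (x -> seen))
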